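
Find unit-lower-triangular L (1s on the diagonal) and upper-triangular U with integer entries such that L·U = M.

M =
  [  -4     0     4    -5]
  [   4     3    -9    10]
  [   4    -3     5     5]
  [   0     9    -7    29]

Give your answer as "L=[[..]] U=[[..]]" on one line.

L=[[1,0,0,0],[-1,1,0,0],[-1,-1,1,0],[0,3,2,1]] U=[[-4,0,4,-5],[0,3,-5,5],[0,0,4,5],[0,0,0,4]]

  r1 -= -1·r0 → [0,3,-5,5]
  r2 -= -1·r0 → [0,-3,9,0]
  r3 -= 0·r0 → [0,9,-7,29]
  r2 -= -1·r1 → [0,0,4,5]
  r3 -= 3·r1 → [0,0,8,14]
  r3 -= 2·r2 → [0,0,0,4]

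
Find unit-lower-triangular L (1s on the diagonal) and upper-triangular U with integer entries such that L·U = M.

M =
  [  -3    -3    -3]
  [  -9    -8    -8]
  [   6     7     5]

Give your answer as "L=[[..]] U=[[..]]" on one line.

  r1 -= 3·r0 → [0,1,1]
  r2 -= -2·r0 → [0,1,-1]
  r2 -= 1·r1 → [0,0,-2]

L=[[1,0,0],[3,1,0],[-2,1,1]] U=[[-3,-3,-3],[0,1,1],[0,0,-2]]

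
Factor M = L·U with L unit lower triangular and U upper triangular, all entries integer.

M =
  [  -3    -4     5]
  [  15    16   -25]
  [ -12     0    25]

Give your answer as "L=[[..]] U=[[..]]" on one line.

L=[[1,0,0],[-5,1,0],[4,-4,1]] U=[[-3,-4,5],[0,-4,0],[0,0,5]]

  row1 -= -5·row0 → [0,-4,0]
  row2 -= 4·row0 → [0,16,5]
  row2 -= -4·row1 → [0,0,5]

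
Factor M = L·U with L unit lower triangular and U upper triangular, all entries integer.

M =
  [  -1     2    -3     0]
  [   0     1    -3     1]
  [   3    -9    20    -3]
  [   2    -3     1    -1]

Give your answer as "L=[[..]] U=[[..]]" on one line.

L=[[1,0,0,0],[0,1,0,0],[-3,-3,1,0],[-2,1,-1,1]] U=[[-1,2,-3,0],[0,1,-3,1],[0,0,2,0],[0,0,0,-2]]

  R1 -= 0·R0 → [0,1,-3,1]
  R2 -= -3·R0 → [0,-3,11,-3]
  R3 -= -2·R0 → [0,1,-5,-1]
  R2 -= -3·R1 → [0,0,2,0]
  R3 -= 1·R1 → [0,0,-2,-2]
  R3 -= -1·R2 → [0,0,0,-2]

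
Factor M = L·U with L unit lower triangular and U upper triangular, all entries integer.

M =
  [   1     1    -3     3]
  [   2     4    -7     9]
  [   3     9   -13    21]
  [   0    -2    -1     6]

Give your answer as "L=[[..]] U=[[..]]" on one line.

L=[[1,0,0,0],[2,1,0,0],[3,3,1,0],[0,-1,2,1]] U=[[1,1,-3,3],[0,2,-1,3],[0,0,-1,3],[0,0,0,3]]

  r1 -= 2·r0 → [0,2,-1,3]
  r2 -= 3·r0 → [0,6,-4,12]
  r3 -= 0·r0 → [0,-2,-1,6]
  r2 -= 3·r1 → [0,0,-1,3]
  r3 -= -1·r1 → [0,0,-2,9]
  r3 -= 2·r2 → [0,0,0,3]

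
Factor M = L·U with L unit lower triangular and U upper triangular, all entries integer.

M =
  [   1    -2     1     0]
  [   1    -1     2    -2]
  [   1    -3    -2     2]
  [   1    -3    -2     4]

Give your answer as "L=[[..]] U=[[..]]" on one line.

L=[[1,0,0,0],[1,1,0,0],[1,-1,1,0],[1,-1,1,1]] U=[[1,-2,1,0],[0,1,1,-2],[0,0,-2,0],[0,0,0,2]]

  r1 -= 1·r0 → [0,1,1,-2]
  r2 -= 1·r0 → [0,-1,-3,2]
  r3 -= 1·r0 → [0,-1,-3,4]
  r2 -= -1·r1 → [0,0,-2,0]
  r3 -= -1·r1 → [0,0,-2,2]
  r3 -= 1·r2 → [0,0,0,2]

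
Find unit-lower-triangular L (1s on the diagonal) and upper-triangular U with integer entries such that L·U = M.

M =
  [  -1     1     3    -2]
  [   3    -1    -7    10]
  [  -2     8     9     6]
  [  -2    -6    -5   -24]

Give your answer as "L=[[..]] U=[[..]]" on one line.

L=[[1,0,0,0],[-3,1,0,0],[2,3,1,0],[2,-4,1,1]] U=[[-1,1,3,-2],[0,2,2,4],[0,0,-3,-2],[0,0,0,-2]]

  R1 -= -3·R0 → [0,2,2,4]
  R2 -= 2·R0 → [0,6,3,10]
  R3 -= 2·R0 → [0,-8,-11,-20]
  R2 -= 3·R1 → [0,0,-3,-2]
  R3 -= -4·R1 → [0,0,-3,-4]
  R3 -= 1·R2 → [0,0,0,-2]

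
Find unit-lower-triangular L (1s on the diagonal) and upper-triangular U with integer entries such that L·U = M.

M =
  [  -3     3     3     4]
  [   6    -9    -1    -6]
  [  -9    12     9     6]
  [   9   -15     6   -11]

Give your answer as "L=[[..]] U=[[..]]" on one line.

  R1 -= -2·R0 → [0,-3,5,2]
  R2 -= 3·R0 → [0,3,0,-6]
  R3 -= -3·R0 → [0,-6,15,1]
  R2 -= -1·R1 → [0,0,5,-4]
  R3 -= 2·R1 → [0,0,5,-3]
  R3 -= 1·R2 → [0,0,0,1]

L=[[1,0,0,0],[-2,1,0,0],[3,-1,1,0],[-3,2,1,1]] U=[[-3,3,3,4],[0,-3,5,2],[0,0,5,-4],[0,0,0,1]]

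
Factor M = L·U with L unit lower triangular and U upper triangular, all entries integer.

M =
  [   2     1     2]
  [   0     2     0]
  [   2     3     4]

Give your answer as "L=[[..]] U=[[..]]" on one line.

L=[[1,0,0],[0,1,0],[1,1,1]] U=[[2,1,2],[0,2,0],[0,0,2]]

  r1 -= 0·r0 → [0,2,0]
  r2 -= 1·r0 → [0,2,2]
  r2 -= 1·r1 → [0,0,2]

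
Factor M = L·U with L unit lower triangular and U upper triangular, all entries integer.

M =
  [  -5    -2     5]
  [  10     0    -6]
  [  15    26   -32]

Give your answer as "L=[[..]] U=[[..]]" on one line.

L=[[1,0,0],[-2,1,0],[-3,-5,1]] U=[[-5,-2,5],[0,-4,4],[0,0,3]]

  r1 -= -2·r0 → [0,-4,4]
  r2 -= -3·r0 → [0,20,-17]
  r2 -= -5·r1 → [0,0,3]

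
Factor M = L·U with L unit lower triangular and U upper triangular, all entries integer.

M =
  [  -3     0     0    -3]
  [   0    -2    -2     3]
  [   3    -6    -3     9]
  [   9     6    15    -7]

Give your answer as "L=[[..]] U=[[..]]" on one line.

  row1 -= 0·row0 → [0,-2,-2,3]
  row2 -= -1·row0 → [0,-6,-3,6]
  row3 -= -3·row0 → [0,6,15,-16]
  row2 -= 3·row1 → [0,0,3,-3]
  row3 -= -3·row1 → [0,0,9,-7]
  row3 -= 3·row2 → [0,0,0,2]

L=[[1,0,0,0],[0,1,0,0],[-1,3,1,0],[-3,-3,3,1]] U=[[-3,0,0,-3],[0,-2,-2,3],[0,0,3,-3],[0,0,0,2]]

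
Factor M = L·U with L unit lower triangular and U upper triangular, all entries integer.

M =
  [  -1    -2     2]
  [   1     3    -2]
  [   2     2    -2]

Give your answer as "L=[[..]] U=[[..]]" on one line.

  r1 -= -1·r0 → [0,1,0]
  r2 -= -2·r0 → [0,-2,2]
  r2 -= -2·r1 → [0,0,2]

L=[[1,0,0],[-1,1,0],[-2,-2,1]] U=[[-1,-2,2],[0,1,0],[0,0,2]]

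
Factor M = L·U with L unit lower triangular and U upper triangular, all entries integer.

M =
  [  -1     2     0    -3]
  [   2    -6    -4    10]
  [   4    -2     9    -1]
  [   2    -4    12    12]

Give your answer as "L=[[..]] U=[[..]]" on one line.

  r1 -= -2·r0 → [0,-2,-4,4]
  r2 -= -4·r0 → [0,6,9,-13]
  r3 -= -2·r0 → [0,0,12,6]
  r2 -= -3·r1 → [0,0,-3,-1]
  r3 -= 0·r1 → [0,0,12,6]
  r3 -= -4·r2 → [0,0,0,2]

L=[[1,0,0,0],[-2,1,0,0],[-4,-3,1,0],[-2,0,-4,1]] U=[[-1,2,0,-3],[0,-2,-4,4],[0,0,-3,-1],[0,0,0,2]]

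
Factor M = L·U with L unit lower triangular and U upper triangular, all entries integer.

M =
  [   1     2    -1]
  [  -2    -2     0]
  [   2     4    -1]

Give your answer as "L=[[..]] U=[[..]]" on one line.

L=[[1,0,0],[-2,1,0],[2,0,1]] U=[[1,2,-1],[0,2,-2],[0,0,1]]

  row1 -= -2·row0 → [0,2,-2]
  row2 -= 2·row0 → [0,0,1]
  row2 -= 0·row1 → [0,0,1]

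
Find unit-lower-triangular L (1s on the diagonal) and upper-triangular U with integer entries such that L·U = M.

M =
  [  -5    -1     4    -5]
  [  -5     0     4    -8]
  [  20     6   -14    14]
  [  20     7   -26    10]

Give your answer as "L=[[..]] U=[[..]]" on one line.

L=[[1,0,0,0],[1,1,0,0],[-4,2,1,0],[-4,3,-5,1]] U=[[-5,-1,4,-5],[0,1,0,-3],[0,0,2,0],[0,0,0,-1]]

  row1 -= 1·row0 → [0,1,0,-3]
  row2 -= -4·row0 → [0,2,2,-6]
  row3 -= -4·row0 → [0,3,-10,-10]
  row2 -= 2·row1 → [0,0,2,0]
  row3 -= 3·row1 → [0,0,-10,-1]
  row3 -= -5·row2 → [0,0,0,-1]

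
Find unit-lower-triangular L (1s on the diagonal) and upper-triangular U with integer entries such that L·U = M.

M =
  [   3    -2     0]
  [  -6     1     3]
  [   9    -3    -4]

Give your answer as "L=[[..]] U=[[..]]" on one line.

L=[[1,0,0],[-2,1,0],[3,-1,1]] U=[[3,-2,0],[0,-3,3],[0,0,-1]]

  r1 -= -2·r0 → [0,-3,3]
  r2 -= 3·r0 → [0,3,-4]
  r2 -= -1·r1 → [0,0,-1]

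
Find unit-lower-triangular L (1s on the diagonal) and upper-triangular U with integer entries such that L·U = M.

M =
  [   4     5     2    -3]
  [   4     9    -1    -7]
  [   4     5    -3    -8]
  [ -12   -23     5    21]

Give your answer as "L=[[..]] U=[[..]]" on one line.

L=[[1,0,0,0],[1,1,0,0],[1,0,1,0],[-3,-2,-1,1]] U=[[4,5,2,-3],[0,4,-3,-4],[0,0,-5,-5],[0,0,0,-1]]

  r1 -= 1·r0 → [0,4,-3,-4]
  r2 -= 1·r0 → [0,0,-5,-5]
  r3 -= -3·r0 → [0,-8,11,12]
  r2 -= 0·r1 → [0,0,-5,-5]
  r3 -= -2·r1 → [0,0,5,4]
  r3 -= -1·r2 → [0,0,0,-1]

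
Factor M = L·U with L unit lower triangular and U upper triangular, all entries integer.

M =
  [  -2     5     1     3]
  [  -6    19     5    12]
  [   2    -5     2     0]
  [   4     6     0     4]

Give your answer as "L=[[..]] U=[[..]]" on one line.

L=[[1,0,0,0],[3,1,0,0],[-1,0,1,0],[-2,4,-2,1]] U=[[-2,5,1,3],[0,4,2,3],[0,0,3,3],[0,0,0,4]]

  row1 -= 3·row0 → [0,4,2,3]
  row2 -= -1·row0 → [0,0,3,3]
  row3 -= -2·row0 → [0,16,2,10]
  row2 -= 0·row1 → [0,0,3,3]
  row3 -= 4·row1 → [0,0,-6,-2]
  row3 -= -2·row2 → [0,0,0,4]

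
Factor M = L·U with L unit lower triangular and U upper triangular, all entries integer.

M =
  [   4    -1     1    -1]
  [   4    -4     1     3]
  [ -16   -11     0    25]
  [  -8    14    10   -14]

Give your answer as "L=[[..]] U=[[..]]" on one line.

  row1 -= 1·row0 → [0,-3,0,4]
  row2 -= -4·row0 → [0,-15,4,21]
  row3 -= -2·row0 → [0,12,12,-16]
  row2 -= 5·row1 → [0,0,4,1]
  row3 -= -4·row1 → [0,0,12,0]
  row3 -= 3·row2 → [0,0,0,-3]

L=[[1,0,0,0],[1,1,0,0],[-4,5,1,0],[-2,-4,3,1]] U=[[4,-1,1,-1],[0,-3,0,4],[0,0,4,1],[0,0,0,-3]]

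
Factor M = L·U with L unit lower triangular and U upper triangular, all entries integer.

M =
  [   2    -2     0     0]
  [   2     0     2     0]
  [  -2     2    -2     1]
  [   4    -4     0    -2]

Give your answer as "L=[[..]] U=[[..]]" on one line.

  R1 -= 1·R0 → [0,2,2,0]
  R2 -= -1·R0 → [0,0,-2,1]
  R3 -= 2·R0 → [0,0,0,-2]
  R2 -= 0·R1 → [0,0,-2,1]
  R3 -= 0·R1 → [0,0,0,-2]
  R3 -= 0·R2 → [0,0,0,-2]

L=[[1,0,0,0],[1,1,0,0],[-1,0,1,0],[2,0,0,1]] U=[[2,-2,0,0],[0,2,2,0],[0,0,-2,1],[0,0,0,-2]]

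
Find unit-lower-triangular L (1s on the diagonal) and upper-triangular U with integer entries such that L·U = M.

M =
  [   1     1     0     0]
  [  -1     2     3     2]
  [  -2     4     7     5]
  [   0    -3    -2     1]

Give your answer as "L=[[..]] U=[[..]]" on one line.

L=[[1,0,0,0],[-1,1,0,0],[-2,2,1,0],[0,-1,1,1]] U=[[1,1,0,0],[0,3,3,2],[0,0,1,1],[0,0,0,2]]

  r1 -= -1·r0 → [0,3,3,2]
  r2 -= -2·r0 → [0,6,7,5]
  r3 -= 0·r0 → [0,-3,-2,1]
  r2 -= 2·r1 → [0,0,1,1]
  r3 -= -1·r1 → [0,0,1,3]
  r3 -= 1·r2 → [0,0,0,2]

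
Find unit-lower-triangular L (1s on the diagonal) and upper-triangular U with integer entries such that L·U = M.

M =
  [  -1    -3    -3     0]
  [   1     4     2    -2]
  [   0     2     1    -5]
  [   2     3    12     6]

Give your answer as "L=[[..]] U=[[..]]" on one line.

L=[[1,0,0,0],[-1,1,0,0],[0,2,1,0],[-2,-3,1,1]] U=[[-1,-3,-3,0],[0,1,-1,-2],[0,0,3,-1],[0,0,0,1]]

  row1 -= -1·row0 → [0,1,-1,-2]
  row2 -= 0·row0 → [0,2,1,-5]
  row3 -= -2·row0 → [0,-3,6,6]
  row2 -= 2·row1 → [0,0,3,-1]
  row3 -= -3·row1 → [0,0,3,0]
  row3 -= 1·row2 → [0,0,0,1]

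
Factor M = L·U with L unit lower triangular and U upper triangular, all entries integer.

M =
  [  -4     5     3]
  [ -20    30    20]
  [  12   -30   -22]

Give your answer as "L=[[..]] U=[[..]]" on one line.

  R1 -= 5·R0 → [0,5,5]
  R2 -= -3·R0 → [0,-15,-13]
  R2 -= -3·R1 → [0,0,2]

L=[[1,0,0],[5,1,0],[-3,-3,1]] U=[[-4,5,3],[0,5,5],[0,0,2]]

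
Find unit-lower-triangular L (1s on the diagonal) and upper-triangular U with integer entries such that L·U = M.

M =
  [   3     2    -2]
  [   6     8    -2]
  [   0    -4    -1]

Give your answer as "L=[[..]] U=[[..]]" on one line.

  r1 -= 2·r0 → [0,4,2]
  r2 -= 0·r0 → [0,-4,-1]
  r2 -= -1·r1 → [0,0,1]

L=[[1,0,0],[2,1,0],[0,-1,1]] U=[[3,2,-2],[0,4,2],[0,0,1]]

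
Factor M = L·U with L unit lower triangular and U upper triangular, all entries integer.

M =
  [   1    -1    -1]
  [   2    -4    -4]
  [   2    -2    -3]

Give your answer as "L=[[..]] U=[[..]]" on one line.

L=[[1,0,0],[2,1,0],[2,0,1]] U=[[1,-1,-1],[0,-2,-2],[0,0,-1]]

  R1 -= 2·R0 → [0,-2,-2]
  R2 -= 2·R0 → [0,0,-1]
  R2 -= 0·R1 → [0,0,-1]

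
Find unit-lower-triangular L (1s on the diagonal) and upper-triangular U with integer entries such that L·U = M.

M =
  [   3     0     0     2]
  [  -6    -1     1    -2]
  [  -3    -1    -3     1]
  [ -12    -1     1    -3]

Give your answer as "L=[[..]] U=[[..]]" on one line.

L=[[1,0,0,0],[-2,1,0,0],[-1,1,1,0],[-4,1,0,1]] U=[[3,0,0,2],[0,-1,1,2],[0,0,-4,1],[0,0,0,3]]

  R1 -= -2·R0 → [0,-1,1,2]
  R2 -= -1·R0 → [0,-1,-3,3]
  R3 -= -4·R0 → [0,-1,1,5]
  R2 -= 1·R1 → [0,0,-4,1]
  R3 -= 1·R1 → [0,0,0,3]
  R3 -= 0·R2 → [0,0,0,3]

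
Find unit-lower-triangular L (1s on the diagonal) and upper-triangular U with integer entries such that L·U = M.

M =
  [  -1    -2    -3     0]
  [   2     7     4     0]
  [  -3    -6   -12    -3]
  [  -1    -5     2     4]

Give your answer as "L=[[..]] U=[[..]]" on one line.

L=[[1,0,0,0],[-2,1,0,0],[3,0,1,0],[1,-1,-1,1]] U=[[-1,-2,-3,0],[0,3,-2,0],[0,0,-3,-3],[0,0,0,1]]

  row1 -= -2·row0 → [0,3,-2,0]
  row2 -= 3·row0 → [0,0,-3,-3]
  row3 -= 1·row0 → [0,-3,5,4]
  row2 -= 0·row1 → [0,0,-3,-3]
  row3 -= -1·row1 → [0,0,3,4]
  row3 -= -1·row2 → [0,0,0,1]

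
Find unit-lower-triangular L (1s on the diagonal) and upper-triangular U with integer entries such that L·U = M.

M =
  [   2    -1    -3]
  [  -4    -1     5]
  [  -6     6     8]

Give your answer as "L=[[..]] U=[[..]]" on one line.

  r1 -= -2·r0 → [0,-3,-1]
  r2 -= -3·r0 → [0,3,-1]
  r2 -= -1·r1 → [0,0,-2]

L=[[1,0,0],[-2,1,0],[-3,-1,1]] U=[[2,-1,-3],[0,-3,-1],[0,0,-2]]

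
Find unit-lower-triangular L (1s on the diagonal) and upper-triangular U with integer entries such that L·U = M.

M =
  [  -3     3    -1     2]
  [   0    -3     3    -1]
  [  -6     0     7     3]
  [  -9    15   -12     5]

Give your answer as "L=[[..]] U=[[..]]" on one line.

L=[[1,0,0,0],[0,1,0,0],[2,2,1,0],[3,-2,-1,1]] U=[[-3,3,-1,2],[0,-3,3,-1],[0,0,3,1],[0,0,0,-2]]

  r1 -= 0·r0 → [0,-3,3,-1]
  r2 -= 2·r0 → [0,-6,9,-1]
  r3 -= 3·r0 → [0,6,-9,-1]
  r2 -= 2·r1 → [0,0,3,1]
  r3 -= -2·r1 → [0,0,-3,-3]
  r3 -= -1·r2 → [0,0,0,-2]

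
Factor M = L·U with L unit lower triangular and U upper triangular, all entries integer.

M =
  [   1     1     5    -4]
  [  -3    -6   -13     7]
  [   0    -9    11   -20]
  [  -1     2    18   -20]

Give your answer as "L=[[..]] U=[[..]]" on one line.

  R1 -= -3·R0 → [0,-3,2,-5]
  R2 -= 0·R0 → [0,-9,11,-20]
  R3 -= -1·R0 → [0,3,23,-24]
  R2 -= 3·R1 → [0,0,5,-5]
  R3 -= -1·R1 → [0,0,25,-29]
  R3 -= 5·R2 → [0,0,0,-4]

L=[[1,0,0,0],[-3,1,0,0],[0,3,1,0],[-1,-1,5,1]] U=[[1,1,5,-4],[0,-3,2,-5],[0,0,5,-5],[0,0,0,-4]]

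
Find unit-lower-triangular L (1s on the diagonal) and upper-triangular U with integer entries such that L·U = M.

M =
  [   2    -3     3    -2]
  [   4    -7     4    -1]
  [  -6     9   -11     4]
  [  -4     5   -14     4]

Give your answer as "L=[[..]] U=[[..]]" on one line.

  row1 -= 2·row0 → [0,-1,-2,3]
  row2 -= -3·row0 → [0,0,-2,-2]
  row3 -= -2·row0 → [0,-1,-8,0]
  row2 -= 0·row1 → [0,0,-2,-2]
  row3 -= 1·row1 → [0,0,-6,-3]
  row3 -= 3·row2 → [0,0,0,3]

L=[[1,0,0,0],[2,1,0,0],[-3,0,1,0],[-2,1,3,1]] U=[[2,-3,3,-2],[0,-1,-2,3],[0,0,-2,-2],[0,0,0,3]]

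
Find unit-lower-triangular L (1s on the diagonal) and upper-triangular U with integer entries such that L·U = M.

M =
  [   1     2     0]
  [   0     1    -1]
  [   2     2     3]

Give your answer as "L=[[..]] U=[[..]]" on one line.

L=[[1,0,0],[0,1,0],[2,-2,1]] U=[[1,2,0],[0,1,-1],[0,0,1]]

  R1 -= 0·R0 → [0,1,-1]
  R2 -= 2·R0 → [0,-2,3]
  R2 -= -2·R1 → [0,0,1]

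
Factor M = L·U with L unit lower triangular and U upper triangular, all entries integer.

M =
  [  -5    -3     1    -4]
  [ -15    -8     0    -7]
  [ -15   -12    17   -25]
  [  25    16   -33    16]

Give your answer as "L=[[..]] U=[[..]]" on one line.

L=[[1,0,0,0],[3,1,0,0],[3,-3,1,0],[-5,1,-5,1]] U=[[-5,-3,1,-4],[0,1,-3,5],[0,0,5,2],[0,0,0,1]]

  r1 -= 3·r0 → [0,1,-3,5]
  r2 -= 3·r0 → [0,-3,14,-13]
  r3 -= -5·r0 → [0,1,-28,-4]
  r2 -= -3·r1 → [0,0,5,2]
  r3 -= 1·r1 → [0,0,-25,-9]
  r3 -= -5·r2 → [0,0,0,1]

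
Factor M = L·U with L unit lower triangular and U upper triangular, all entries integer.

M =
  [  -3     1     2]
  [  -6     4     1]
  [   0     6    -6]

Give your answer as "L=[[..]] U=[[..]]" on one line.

  r1 -= 2·r0 → [0,2,-3]
  r2 -= 0·r0 → [0,6,-6]
  r2 -= 3·r1 → [0,0,3]

L=[[1,0,0],[2,1,0],[0,3,1]] U=[[-3,1,2],[0,2,-3],[0,0,3]]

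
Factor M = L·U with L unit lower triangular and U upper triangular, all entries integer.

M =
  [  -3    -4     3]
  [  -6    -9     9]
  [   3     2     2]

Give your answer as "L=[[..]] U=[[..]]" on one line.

L=[[1,0,0],[2,1,0],[-1,2,1]] U=[[-3,-4,3],[0,-1,3],[0,0,-1]]

  row1 -= 2·row0 → [0,-1,3]
  row2 -= -1·row0 → [0,-2,5]
  row2 -= 2·row1 → [0,0,-1]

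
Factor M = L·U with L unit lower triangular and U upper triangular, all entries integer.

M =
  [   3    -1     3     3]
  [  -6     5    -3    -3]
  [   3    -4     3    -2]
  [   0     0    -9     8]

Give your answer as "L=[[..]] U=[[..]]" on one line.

L=[[1,0,0,0],[-2,1,0,0],[1,-1,1,0],[0,0,-3,1]] U=[[3,-1,3,3],[0,3,3,3],[0,0,3,-2],[0,0,0,2]]

  row1 -= -2·row0 → [0,3,3,3]
  row2 -= 1·row0 → [0,-3,0,-5]
  row3 -= 0·row0 → [0,0,-9,8]
  row2 -= -1·row1 → [0,0,3,-2]
  row3 -= 0·row1 → [0,0,-9,8]
  row3 -= -3·row2 → [0,0,0,2]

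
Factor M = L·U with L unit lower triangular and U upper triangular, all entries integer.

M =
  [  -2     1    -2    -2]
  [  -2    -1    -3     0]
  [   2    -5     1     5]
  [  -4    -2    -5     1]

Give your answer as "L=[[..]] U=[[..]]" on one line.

L=[[1,0,0,0],[1,1,0,0],[-1,2,1,0],[2,2,1,1]] U=[[-2,1,-2,-2],[0,-2,-1,2],[0,0,1,-1],[0,0,0,2]]

  row1 -= 1·row0 → [0,-2,-1,2]
  row2 -= -1·row0 → [0,-4,-1,3]
  row3 -= 2·row0 → [0,-4,-1,5]
  row2 -= 2·row1 → [0,0,1,-1]
  row3 -= 2·row1 → [0,0,1,1]
  row3 -= 1·row2 → [0,0,0,2]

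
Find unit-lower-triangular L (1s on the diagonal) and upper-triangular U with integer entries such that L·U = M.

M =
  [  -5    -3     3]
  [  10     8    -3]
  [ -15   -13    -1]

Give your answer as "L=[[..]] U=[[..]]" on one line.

  R1 -= -2·R0 → [0,2,3]
  R2 -= 3·R0 → [0,-4,-10]
  R2 -= -2·R1 → [0,0,-4]

L=[[1,0,0],[-2,1,0],[3,-2,1]] U=[[-5,-3,3],[0,2,3],[0,0,-4]]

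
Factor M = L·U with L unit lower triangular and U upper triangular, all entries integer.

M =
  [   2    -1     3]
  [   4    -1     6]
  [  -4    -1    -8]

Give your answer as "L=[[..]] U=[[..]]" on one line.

L=[[1,0,0],[2,1,0],[-2,-3,1]] U=[[2,-1,3],[0,1,0],[0,0,-2]]

  r1 -= 2·r0 → [0,1,0]
  r2 -= -2·r0 → [0,-3,-2]
  r2 -= -3·r1 → [0,0,-2]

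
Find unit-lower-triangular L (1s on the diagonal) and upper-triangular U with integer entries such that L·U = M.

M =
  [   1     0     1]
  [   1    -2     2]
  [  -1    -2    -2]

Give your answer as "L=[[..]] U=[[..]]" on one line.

L=[[1,0,0],[1,1,0],[-1,1,1]] U=[[1,0,1],[0,-2,1],[0,0,-2]]

  R1 -= 1·R0 → [0,-2,1]
  R2 -= -1·R0 → [0,-2,-1]
  R2 -= 1·R1 → [0,0,-2]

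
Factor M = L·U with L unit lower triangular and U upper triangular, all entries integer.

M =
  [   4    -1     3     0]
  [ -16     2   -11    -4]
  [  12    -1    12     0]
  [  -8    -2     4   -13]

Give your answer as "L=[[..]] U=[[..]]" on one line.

L=[[1,0,0,0],[-4,1,0,0],[3,-1,1,0],[-2,2,2,1]] U=[[4,-1,3,0],[0,-2,1,-4],[0,0,4,-4],[0,0,0,3]]

  row1 -= -4·row0 → [0,-2,1,-4]
  row2 -= 3·row0 → [0,2,3,0]
  row3 -= -2·row0 → [0,-4,10,-13]
  row2 -= -1·row1 → [0,0,4,-4]
  row3 -= 2·row1 → [0,0,8,-5]
  row3 -= 2·row2 → [0,0,0,3]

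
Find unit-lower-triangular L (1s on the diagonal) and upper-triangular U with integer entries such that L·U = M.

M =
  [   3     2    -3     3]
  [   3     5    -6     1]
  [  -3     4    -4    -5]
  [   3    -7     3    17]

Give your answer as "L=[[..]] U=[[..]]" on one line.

L=[[1,0,0,0],[1,1,0,0],[-1,2,1,0],[1,-3,3,1]] U=[[3,2,-3,3],[0,3,-3,-2],[0,0,-1,2],[0,0,0,2]]

  R1 -= 1·R0 → [0,3,-3,-2]
  R2 -= -1·R0 → [0,6,-7,-2]
  R3 -= 1·R0 → [0,-9,6,14]
  R2 -= 2·R1 → [0,0,-1,2]
  R3 -= -3·R1 → [0,0,-3,8]
  R3 -= 3·R2 → [0,0,0,2]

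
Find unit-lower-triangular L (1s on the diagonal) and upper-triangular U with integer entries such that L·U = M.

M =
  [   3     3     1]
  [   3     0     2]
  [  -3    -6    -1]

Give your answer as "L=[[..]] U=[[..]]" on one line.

  R1 -= 1·R0 → [0,-3,1]
  R2 -= -1·R0 → [0,-3,0]
  R2 -= 1·R1 → [0,0,-1]

L=[[1,0,0],[1,1,0],[-1,1,1]] U=[[3,3,1],[0,-3,1],[0,0,-1]]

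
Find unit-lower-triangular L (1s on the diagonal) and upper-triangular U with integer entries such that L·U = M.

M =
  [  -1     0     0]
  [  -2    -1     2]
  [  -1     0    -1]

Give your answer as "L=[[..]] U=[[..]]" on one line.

  row1 -= 2·row0 → [0,-1,2]
  row2 -= 1·row0 → [0,0,-1]
  row2 -= 0·row1 → [0,0,-1]

L=[[1,0,0],[2,1,0],[1,0,1]] U=[[-1,0,0],[0,-1,2],[0,0,-1]]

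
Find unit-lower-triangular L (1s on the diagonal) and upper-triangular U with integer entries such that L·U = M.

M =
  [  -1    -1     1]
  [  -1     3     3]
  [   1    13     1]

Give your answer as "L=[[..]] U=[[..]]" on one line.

L=[[1,0,0],[1,1,0],[-1,3,1]] U=[[-1,-1,1],[0,4,2],[0,0,-4]]

  row1 -= 1·row0 → [0,4,2]
  row2 -= -1·row0 → [0,12,2]
  row2 -= 3·row1 → [0,0,-4]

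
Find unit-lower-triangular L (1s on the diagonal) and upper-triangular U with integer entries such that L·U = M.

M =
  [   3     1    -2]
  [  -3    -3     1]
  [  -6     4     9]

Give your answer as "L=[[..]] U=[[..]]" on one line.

L=[[1,0,0],[-1,1,0],[-2,-3,1]] U=[[3,1,-2],[0,-2,-1],[0,0,2]]

  row1 -= -1·row0 → [0,-2,-1]
  row2 -= -2·row0 → [0,6,5]
  row2 -= -3·row1 → [0,0,2]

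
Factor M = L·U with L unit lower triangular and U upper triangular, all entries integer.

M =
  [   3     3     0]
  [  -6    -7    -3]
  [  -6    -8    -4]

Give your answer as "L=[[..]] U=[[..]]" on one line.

L=[[1,0,0],[-2,1,0],[-2,2,1]] U=[[3,3,0],[0,-1,-3],[0,0,2]]

  row1 -= -2·row0 → [0,-1,-3]
  row2 -= -2·row0 → [0,-2,-4]
  row2 -= 2·row1 → [0,0,2]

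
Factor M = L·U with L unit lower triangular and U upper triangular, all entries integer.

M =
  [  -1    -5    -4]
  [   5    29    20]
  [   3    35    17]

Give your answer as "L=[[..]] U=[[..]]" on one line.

L=[[1,0,0],[-5,1,0],[-3,5,1]] U=[[-1,-5,-4],[0,4,0],[0,0,5]]

  row1 -= -5·row0 → [0,4,0]
  row2 -= -3·row0 → [0,20,5]
  row2 -= 5·row1 → [0,0,5]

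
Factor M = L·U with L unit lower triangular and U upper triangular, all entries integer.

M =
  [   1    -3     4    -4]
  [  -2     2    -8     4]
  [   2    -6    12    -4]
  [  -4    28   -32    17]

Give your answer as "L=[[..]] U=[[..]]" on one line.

  R1 -= -2·R0 → [0,-4,0,-4]
  R2 -= 2·R0 → [0,0,4,4]
  R3 -= -4·R0 → [0,16,-16,1]
  R2 -= 0·R1 → [0,0,4,4]
  R3 -= -4·R1 → [0,0,-16,-15]
  R3 -= -4·R2 → [0,0,0,1]

L=[[1,0,0,0],[-2,1,0,0],[2,0,1,0],[-4,-4,-4,1]] U=[[1,-3,4,-4],[0,-4,0,-4],[0,0,4,4],[0,0,0,1]]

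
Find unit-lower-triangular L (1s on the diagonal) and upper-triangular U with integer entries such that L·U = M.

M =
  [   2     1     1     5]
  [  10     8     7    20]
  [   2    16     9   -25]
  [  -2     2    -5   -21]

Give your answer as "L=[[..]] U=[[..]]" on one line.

  R1 -= 5·R0 → [0,3,2,-5]
  R2 -= 1·R0 → [0,15,8,-30]
  R3 -= -1·R0 → [0,3,-4,-16]
  R2 -= 5·R1 → [0,0,-2,-5]
  R3 -= 1·R1 → [0,0,-6,-11]
  R3 -= 3·R2 → [0,0,0,4]

L=[[1,0,0,0],[5,1,0,0],[1,5,1,0],[-1,1,3,1]] U=[[2,1,1,5],[0,3,2,-5],[0,0,-2,-5],[0,0,0,4]]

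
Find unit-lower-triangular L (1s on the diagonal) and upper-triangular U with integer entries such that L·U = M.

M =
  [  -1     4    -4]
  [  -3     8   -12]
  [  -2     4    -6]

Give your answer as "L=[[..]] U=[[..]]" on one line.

L=[[1,0,0],[3,1,0],[2,1,1]] U=[[-1,4,-4],[0,-4,0],[0,0,2]]

  row1 -= 3·row0 → [0,-4,0]
  row2 -= 2·row0 → [0,-4,2]
  row2 -= 1·row1 → [0,0,2]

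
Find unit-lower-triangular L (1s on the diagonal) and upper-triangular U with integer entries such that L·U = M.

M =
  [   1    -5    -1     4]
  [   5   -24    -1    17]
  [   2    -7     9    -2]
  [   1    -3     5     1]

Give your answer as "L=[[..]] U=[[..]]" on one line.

  row1 -= 5·row0 → [0,1,4,-3]
  row2 -= 2·row0 → [0,3,11,-10]
  row3 -= 1·row0 → [0,2,6,-3]
  row2 -= 3·row1 → [0,0,-1,-1]
  row3 -= 2·row1 → [0,0,-2,3]
  row3 -= 2·row2 → [0,0,0,5]

L=[[1,0,0,0],[5,1,0,0],[2,3,1,0],[1,2,2,1]] U=[[1,-5,-1,4],[0,1,4,-3],[0,0,-1,-1],[0,0,0,5]]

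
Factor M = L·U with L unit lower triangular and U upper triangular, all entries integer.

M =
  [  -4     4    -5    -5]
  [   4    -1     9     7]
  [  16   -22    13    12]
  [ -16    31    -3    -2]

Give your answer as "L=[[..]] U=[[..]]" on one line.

L=[[1,0,0,0],[-1,1,0,0],[-4,-2,1,0],[4,5,-3,1]] U=[[-4,4,-5,-5],[0,3,4,2],[0,0,1,-4],[0,0,0,-4]]

  R1 -= -1·R0 → [0,3,4,2]
  R2 -= -4·R0 → [0,-6,-7,-8]
  R3 -= 4·R0 → [0,15,17,18]
  R2 -= -2·R1 → [0,0,1,-4]
  R3 -= 5·R1 → [0,0,-3,8]
  R3 -= -3·R2 → [0,0,0,-4]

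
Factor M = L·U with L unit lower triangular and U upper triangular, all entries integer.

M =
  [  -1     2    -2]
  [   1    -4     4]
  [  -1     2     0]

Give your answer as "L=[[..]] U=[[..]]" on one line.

  r1 -= -1·r0 → [0,-2,2]
  r2 -= 1·r0 → [0,0,2]
  r2 -= 0·r1 → [0,0,2]

L=[[1,0,0],[-1,1,0],[1,0,1]] U=[[-1,2,-2],[0,-2,2],[0,0,2]]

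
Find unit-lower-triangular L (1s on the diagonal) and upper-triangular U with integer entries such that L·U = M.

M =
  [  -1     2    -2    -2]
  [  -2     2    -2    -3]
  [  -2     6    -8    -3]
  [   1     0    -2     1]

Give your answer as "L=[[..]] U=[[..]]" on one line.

  R1 -= 2·R0 → [0,-2,2,1]
  R2 -= 2·R0 → [0,2,-4,1]
  R3 -= -1·R0 → [0,2,-4,-1]
  R2 -= -1·R1 → [0,0,-2,2]
  R3 -= -1·R1 → [0,0,-2,0]
  R3 -= 1·R2 → [0,0,0,-2]

L=[[1,0,0,0],[2,1,0,0],[2,-1,1,0],[-1,-1,1,1]] U=[[-1,2,-2,-2],[0,-2,2,1],[0,0,-2,2],[0,0,0,-2]]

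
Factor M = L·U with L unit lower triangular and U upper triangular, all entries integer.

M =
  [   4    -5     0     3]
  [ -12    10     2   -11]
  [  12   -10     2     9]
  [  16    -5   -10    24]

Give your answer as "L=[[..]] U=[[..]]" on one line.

L=[[1,0,0,0],[-3,1,0,0],[3,-1,1,0],[4,-3,-1,1]] U=[[4,-5,0,3],[0,-5,2,-2],[0,0,4,-2],[0,0,0,4]]

  row1 -= -3·row0 → [0,-5,2,-2]
  row2 -= 3·row0 → [0,5,2,0]
  row3 -= 4·row0 → [0,15,-10,12]
  row2 -= -1·row1 → [0,0,4,-2]
  row3 -= -3·row1 → [0,0,-4,6]
  row3 -= -1·row2 → [0,0,0,4]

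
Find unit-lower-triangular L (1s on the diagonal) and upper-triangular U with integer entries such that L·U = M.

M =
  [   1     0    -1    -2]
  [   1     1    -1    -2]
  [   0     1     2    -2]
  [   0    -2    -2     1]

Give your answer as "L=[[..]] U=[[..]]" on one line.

  r1 -= 1·r0 → [0,1,0,0]
  r2 -= 0·r0 → [0,1,2,-2]
  r3 -= 0·r0 → [0,-2,-2,1]
  r2 -= 1·r1 → [0,0,2,-2]
  r3 -= -2·r1 → [0,0,-2,1]
  r3 -= -1·r2 → [0,0,0,-1]

L=[[1,0,0,0],[1,1,0,0],[0,1,1,0],[0,-2,-1,1]] U=[[1,0,-1,-2],[0,1,0,0],[0,0,2,-2],[0,0,0,-1]]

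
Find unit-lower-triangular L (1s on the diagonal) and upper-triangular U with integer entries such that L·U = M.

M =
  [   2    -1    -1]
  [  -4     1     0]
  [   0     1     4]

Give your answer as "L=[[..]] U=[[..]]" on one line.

L=[[1,0,0],[-2,1,0],[0,-1,1]] U=[[2,-1,-1],[0,-1,-2],[0,0,2]]

  R1 -= -2·R0 → [0,-1,-2]
  R2 -= 0·R0 → [0,1,4]
  R2 -= -1·R1 → [0,0,2]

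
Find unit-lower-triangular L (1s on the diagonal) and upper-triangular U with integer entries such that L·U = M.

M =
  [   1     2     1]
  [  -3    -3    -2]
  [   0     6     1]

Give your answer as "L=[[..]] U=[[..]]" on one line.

L=[[1,0,0],[-3,1,0],[0,2,1]] U=[[1,2,1],[0,3,1],[0,0,-1]]

  R1 -= -3·R0 → [0,3,1]
  R2 -= 0·R0 → [0,6,1]
  R2 -= 2·R1 → [0,0,-1]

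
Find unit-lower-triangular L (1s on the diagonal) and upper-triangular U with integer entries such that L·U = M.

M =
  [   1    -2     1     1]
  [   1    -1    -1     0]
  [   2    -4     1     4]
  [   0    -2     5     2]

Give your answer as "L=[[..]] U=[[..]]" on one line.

  r1 -= 1·r0 → [0,1,-2,-1]
  r2 -= 2·r0 → [0,0,-1,2]
  r3 -= 0·r0 → [0,-2,5,2]
  r2 -= 0·r1 → [0,0,-1,2]
  r3 -= -2·r1 → [0,0,1,0]
  r3 -= -1·r2 → [0,0,0,2]

L=[[1,0,0,0],[1,1,0,0],[2,0,1,0],[0,-2,-1,1]] U=[[1,-2,1,1],[0,1,-2,-1],[0,0,-1,2],[0,0,0,2]]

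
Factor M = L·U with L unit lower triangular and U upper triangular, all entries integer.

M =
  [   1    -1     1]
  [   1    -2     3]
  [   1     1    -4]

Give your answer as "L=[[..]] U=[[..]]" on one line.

L=[[1,0,0],[1,1,0],[1,-2,1]] U=[[1,-1,1],[0,-1,2],[0,0,-1]]

  R1 -= 1·R0 → [0,-1,2]
  R2 -= 1·R0 → [0,2,-5]
  R2 -= -2·R1 → [0,0,-1]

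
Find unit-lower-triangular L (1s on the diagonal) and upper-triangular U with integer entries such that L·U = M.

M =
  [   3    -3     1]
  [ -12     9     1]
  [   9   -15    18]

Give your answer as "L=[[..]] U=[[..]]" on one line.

L=[[1,0,0],[-4,1,0],[3,2,1]] U=[[3,-3,1],[0,-3,5],[0,0,5]]

  row1 -= -4·row0 → [0,-3,5]
  row2 -= 3·row0 → [0,-6,15]
  row2 -= 2·row1 → [0,0,5]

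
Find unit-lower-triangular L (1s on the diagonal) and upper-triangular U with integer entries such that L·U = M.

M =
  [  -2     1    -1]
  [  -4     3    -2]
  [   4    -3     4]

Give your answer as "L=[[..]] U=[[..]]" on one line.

  row1 -= 2·row0 → [0,1,0]
  row2 -= -2·row0 → [0,-1,2]
  row2 -= -1·row1 → [0,0,2]

L=[[1,0,0],[2,1,0],[-2,-1,1]] U=[[-2,1,-1],[0,1,0],[0,0,2]]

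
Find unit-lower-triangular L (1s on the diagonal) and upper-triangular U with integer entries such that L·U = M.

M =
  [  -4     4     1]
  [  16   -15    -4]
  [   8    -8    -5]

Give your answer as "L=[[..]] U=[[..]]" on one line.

L=[[1,0,0],[-4,1,0],[-2,0,1]] U=[[-4,4,1],[0,1,0],[0,0,-3]]

  R1 -= -4·R0 → [0,1,0]
  R2 -= -2·R0 → [0,0,-3]
  R2 -= 0·R1 → [0,0,-3]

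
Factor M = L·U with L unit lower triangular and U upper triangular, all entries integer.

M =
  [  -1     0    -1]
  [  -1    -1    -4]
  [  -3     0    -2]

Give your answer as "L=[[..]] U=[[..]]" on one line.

L=[[1,0,0],[1,1,0],[3,0,1]] U=[[-1,0,-1],[0,-1,-3],[0,0,1]]

  row1 -= 1·row0 → [0,-1,-3]
  row2 -= 3·row0 → [0,0,1]
  row2 -= 0·row1 → [0,0,1]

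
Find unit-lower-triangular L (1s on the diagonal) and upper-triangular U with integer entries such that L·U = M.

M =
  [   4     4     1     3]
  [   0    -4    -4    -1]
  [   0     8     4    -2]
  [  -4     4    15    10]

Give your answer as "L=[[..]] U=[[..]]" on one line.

L=[[1,0,0,0],[0,1,0,0],[0,-2,1,0],[-1,-2,-2,1]] U=[[4,4,1,3],[0,-4,-4,-1],[0,0,-4,-4],[0,0,0,3]]

  r1 -= 0·r0 → [0,-4,-4,-1]
  r2 -= 0·r0 → [0,8,4,-2]
  r3 -= -1·r0 → [0,8,16,13]
  r2 -= -2·r1 → [0,0,-4,-4]
  r3 -= -2·r1 → [0,0,8,11]
  r3 -= -2·r2 → [0,0,0,3]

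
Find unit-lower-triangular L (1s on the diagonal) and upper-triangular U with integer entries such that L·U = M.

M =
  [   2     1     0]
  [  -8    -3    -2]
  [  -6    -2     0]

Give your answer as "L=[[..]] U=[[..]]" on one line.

L=[[1,0,0],[-4,1,0],[-3,1,1]] U=[[2,1,0],[0,1,-2],[0,0,2]]

  R1 -= -4·R0 → [0,1,-2]
  R2 -= -3·R0 → [0,1,0]
  R2 -= 1·R1 → [0,0,2]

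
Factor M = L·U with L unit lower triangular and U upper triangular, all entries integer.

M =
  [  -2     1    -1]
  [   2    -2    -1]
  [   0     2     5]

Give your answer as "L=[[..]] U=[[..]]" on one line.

L=[[1,0,0],[-1,1,0],[0,-2,1]] U=[[-2,1,-1],[0,-1,-2],[0,0,1]]

  r1 -= -1·r0 → [0,-1,-2]
  r2 -= 0·r0 → [0,2,5]
  r2 -= -2·r1 → [0,0,1]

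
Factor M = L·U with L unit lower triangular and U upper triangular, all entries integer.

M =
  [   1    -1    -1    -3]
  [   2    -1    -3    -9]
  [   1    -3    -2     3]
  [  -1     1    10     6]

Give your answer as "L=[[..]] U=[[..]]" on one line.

L=[[1,0,0,0],[2,1,0,0],[1,-2,1,0],[-1,0,-3,1]] U=[[1,-1,-1,-3],[0,1,-1,-3],[0,0,-3,0],[0,0,0,3]]

  R1 -= 2·R0 → [0,1,-1,-3]
  R2 -= 1·R0 → [0,-2,-1,6]
  R3 -= -1·R0 → [0,0,9,3]
  R2 -= -2·R1 → [0,0,-3,0]
  R3 -= 0·R1 → [0,0,9,3]
  R3 -= -3·R2 → [0,0,0,3]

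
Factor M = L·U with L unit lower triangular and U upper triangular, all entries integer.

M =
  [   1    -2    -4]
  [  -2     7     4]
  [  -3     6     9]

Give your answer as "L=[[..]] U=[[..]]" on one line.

  R1 -= -2·R0 → [0,3,-4]
  R2 -= -3·R0 → [0,0,-3]
  R2 -= 0·R1 → [0,0,-3]

L=[[1,0,0],[-2,1,0],[-3,0,1]] U=[[1,-2,-4],[0,3,-4],[0,0,-3]]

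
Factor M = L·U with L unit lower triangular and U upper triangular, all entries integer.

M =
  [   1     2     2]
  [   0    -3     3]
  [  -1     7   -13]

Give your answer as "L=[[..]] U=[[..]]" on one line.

  R1 -= 0·R0 → [0,-3,3]
  R2 -= -1·R0 → [0,9,-11]
  R2 -= -3·R1 → [0,0,-2]

L=[[1,0,0],[0,1,0],[-1,-3,1]] U=[[1,2,2],[0,-3,3],[0,0,-2]]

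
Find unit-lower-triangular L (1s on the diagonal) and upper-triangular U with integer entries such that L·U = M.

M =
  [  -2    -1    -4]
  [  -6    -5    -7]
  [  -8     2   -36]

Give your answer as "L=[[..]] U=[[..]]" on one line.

L=[[1,0,0],[3,1,0],[4,-3,1]] U=[[-2,-1,-4],[0,-2,5],[0,0,-5]]

  row1 -= 3·row0 → [0,-2,5]
  row2 -= 4·row0 → [0,6,-20]
  row2 -= -3·row1 → [0,0,-5]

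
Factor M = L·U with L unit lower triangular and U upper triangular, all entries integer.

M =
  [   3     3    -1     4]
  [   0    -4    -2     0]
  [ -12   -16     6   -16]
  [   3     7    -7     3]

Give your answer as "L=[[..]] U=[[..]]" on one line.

  R1 -= 0·R0 → [0,-4,-2,0]
  R2 -= -4·R0 → [0,-4,2,0]
  R3 -= 1·R0 → [0,4,-6,-1]
  R2 -= 1·R1 → [0,0,4,0]
  R3 -= -1·R1 → [0,0,-8,-1]
  R3 -= -2·R2 → [0,0,0,-1]

L=[[1,0,0,0],[0,1,0,0],[-4,1,1,0],[1,-1,-2,1]] U=[[3,3,-1,4],[0,-4,-2,0],[0,0,4,0],[0,0,0,-1]]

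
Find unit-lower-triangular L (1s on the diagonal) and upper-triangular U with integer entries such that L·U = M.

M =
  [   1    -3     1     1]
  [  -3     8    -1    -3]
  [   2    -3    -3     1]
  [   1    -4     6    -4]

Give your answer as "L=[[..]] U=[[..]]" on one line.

L=[[1,0,0,0],[-3,1,0,0],[2,-3,1,0],[1,1,3,1]] U=[[1,-3,1,1],[0,-1,2,0],[0,0,1,-1],[0,0,0,-2]]

  R1 -= -3·R0 → [0,-1,2,0]
  R2 -= 2·R0 → [0,3,-5,-1]
  R3 -= 1·R0 → [0,-1,5,-5]
  R2 -= -3·R1 → [0,0,1,-1]
  R3 -= 1·R1 → [0,0,3,-5]
  R3 -= 3·R2 → [0,0,0,-2]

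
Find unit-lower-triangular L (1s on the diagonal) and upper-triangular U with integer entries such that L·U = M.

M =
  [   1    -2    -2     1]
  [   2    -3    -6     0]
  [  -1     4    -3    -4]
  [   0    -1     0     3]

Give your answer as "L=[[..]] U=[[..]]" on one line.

L=[[1,0,0,0],[2,1,0,0],[-1,2,1,0],[0,-1,2,1]] U=[[1,-2,-2,1],[0,1,-2,-2],[0,0,-1,1],[0,0,0,-1]]

  row1 -= 2·row0 → [0,1,-2,-2]
  row2 -= -1·row0 → [0,2,-5,-3]
  row3 -= 0·row0 → [0,-1,0,3]
  row2 -= 2·row1 → [0,0,-1,1]
  row3 -= -1·row1 → [0,0,-2,1]
  row3 -= 2·row2 → [0,0,0,-1]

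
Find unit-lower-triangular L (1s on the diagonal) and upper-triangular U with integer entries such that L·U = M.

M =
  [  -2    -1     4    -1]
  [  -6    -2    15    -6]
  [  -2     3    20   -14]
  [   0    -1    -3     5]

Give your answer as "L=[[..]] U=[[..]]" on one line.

  row1 -= 3·row0 → [0,1,3,-3]
  row2 -= 1·row0 → [0,4,16,-13]
  row3 -= 0·row0 → [0,-1,-3,5]
  row2 -= 4·row1 → [0,0,4,-1]
  row3 -= -1·row1 → [0,0,0,2]
  row3 -= 0·row2 → [0,0,0,2]

L=[[1,0,0,0],[3,1,0,0],[1,4,1,0],[0,-1,0,1]] U=[[-2,-1,4,-1],[0,1,3,-3],[0,0,4,-1],[0,0,0,2]]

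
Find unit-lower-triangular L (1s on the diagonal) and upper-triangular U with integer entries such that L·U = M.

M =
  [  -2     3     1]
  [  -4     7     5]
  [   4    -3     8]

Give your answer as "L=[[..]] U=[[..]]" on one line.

L=[[1,0,0],[2,1,0],[-2,3,1]] U=[[-2,3,1],[0,1,3],[0,0,1]]

  r1 -= 2·r0 → [0,1,3]
  r2 -= -2·r0 → [0,3,10]
  r2 -= 3·r1 → [0,0,1]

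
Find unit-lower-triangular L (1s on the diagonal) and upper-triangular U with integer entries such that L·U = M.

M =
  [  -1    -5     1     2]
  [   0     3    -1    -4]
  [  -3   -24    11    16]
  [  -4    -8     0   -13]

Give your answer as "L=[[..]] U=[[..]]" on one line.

  row1 -= 0·row0 → [0,3,-1,-4]
  row2 -= 3·row0 → [0,-9,8,10]
  row3 -= 4·row0 → [0,12,-4,-21]
  row2 -= -3·row1 → [0,0,5,-2]
  row3 -= 4·row1 → [0,0,0,-5]
  row3 -= 0·row2 → [0,0,0,-5]

L=[[1,0,0,0],[0,1,0,0],[3,-3,1,0],[4,4,0,1]] U=[[-1,-5,1,2],[0,3,-1,-4],[0,0,5,-2],[0,0,0,-5]]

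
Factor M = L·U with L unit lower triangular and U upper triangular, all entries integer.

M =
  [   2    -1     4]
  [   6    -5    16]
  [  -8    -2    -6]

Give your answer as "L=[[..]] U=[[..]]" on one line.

L=[[1,0,0],[3,1,0],[-4,3,1]] U=[[2,-1,4],[0,-2,4],[0,0,-2]]

  row1 -= 3·row0 → [0,-2,4]
  row2 -= -4·row0 → [0,-6,10]
  row2 -= 3·row1 → [0,0,-2]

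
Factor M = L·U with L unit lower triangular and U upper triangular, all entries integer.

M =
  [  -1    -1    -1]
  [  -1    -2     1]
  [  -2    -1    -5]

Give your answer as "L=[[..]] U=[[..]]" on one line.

  R1 -= 1·R0 → [0,-1,2]
  R2 -= 2·R0 → [0,1,-3]
  R2 -= -1·R1 → [0,0,-1]

L=[[1,0,0],[1,1,0],[2,-1,1]] U=[[-1,-1,-1],[0,-1,2],[0,0,-1]]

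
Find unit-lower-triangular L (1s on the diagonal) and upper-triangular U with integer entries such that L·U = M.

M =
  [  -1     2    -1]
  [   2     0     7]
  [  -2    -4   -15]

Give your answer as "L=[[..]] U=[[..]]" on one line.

L=[[1,0,0],[-2,1,0],[2,-2,1]] U=[[-1,2,-1],[0,4,5],[0,0,-3]]

  R1 -= -2·R0 → [0,4,5]
  R2 -= 2·R0 → [0,-8,-13]
  R2 -= -2·R1 → [0,0,-3]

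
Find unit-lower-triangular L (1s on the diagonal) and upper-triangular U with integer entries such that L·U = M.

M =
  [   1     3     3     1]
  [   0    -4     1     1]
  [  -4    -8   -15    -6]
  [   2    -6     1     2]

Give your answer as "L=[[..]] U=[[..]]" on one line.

  R1 -= 0·R0 → [0,-4,1,1]
  R2 -= -4·R0 → [0,4,-3,-2]
  R3 -= 2·R0 → [0,-12,-5,0]
  R2 -= -1·R1 → [0,0,-2,-1]
  R3 -= 3·R1 → [0,0,-8,-3]
  R3 -= 4·R2 → [0,0,0,1]

L=[[1,0,0,0],[0,1,0,0],[-4,-1,1,0],[2,3,4,1]] U=[[1,3,3,1],[0,-4,1,1],[0,0,-2,-1],[0,0,0,1]]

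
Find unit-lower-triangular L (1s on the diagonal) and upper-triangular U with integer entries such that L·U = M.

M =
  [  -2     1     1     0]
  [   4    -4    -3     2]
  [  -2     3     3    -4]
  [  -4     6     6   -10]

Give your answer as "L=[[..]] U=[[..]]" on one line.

L=[[1,0,0,0],[-2,1,0,0],[1,-1,1,0],[2,-2,2,1]] U=[[-2,1,1,0],[0,-2,-1,2],[0,0,1,-2],[0,0,0,-2]]

  R1 -= -2·R0 → [0,-2,-1,2]
  R2 -= 1·R0 → [0,2,2,-4]
  R3 -= 2·R0 → [0,4,4,-10]
  R2 -= -1·R1 → [0,0,1,-2]
  R3 -= -2·R1 → [0,0,2,-6]
  R3 -= 2·R2 → [0,0,0,-2]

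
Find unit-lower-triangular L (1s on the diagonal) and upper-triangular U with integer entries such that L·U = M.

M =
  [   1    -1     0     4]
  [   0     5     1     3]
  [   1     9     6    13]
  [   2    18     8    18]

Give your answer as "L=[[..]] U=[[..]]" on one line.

L=[[1,0,0,0],[0,1,0,0],[1,2,1,0],[2,4,1,1]] U=[[1,-1,0,4],[0,5,1,3],[0,0,4,3],[0,0,0,-5]]

  r1 -= 0·r0 → [0,5,1,3]
  r2 -= 1·r0 → [0,10,6,9]
  r3 -= 2·r0 → [0,20,8,10]
  r2 -= 2·r1 → [0,0,4,3]
  r3 -= 4·r1 → [0,0,4,-2]
  r3 -= 1·r2 → [0,0,0,-5]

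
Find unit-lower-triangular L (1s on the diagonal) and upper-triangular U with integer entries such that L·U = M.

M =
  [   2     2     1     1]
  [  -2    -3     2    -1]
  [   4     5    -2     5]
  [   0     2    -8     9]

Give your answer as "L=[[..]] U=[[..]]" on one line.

  row1 -= -1·row0 → [0,-1,3,0]
  row2 -= 2·row0 → [0,1,-4,3]
  row3 -= 0·row0 → [0,2,-8,9]
  row2 -= -1·row1 → [0,0,-1,3]
  row3 -= -2·row1 → [0,0,-2,9]
  row3 -= 2·row2 → [0,0,0,3]

L=[[1,0,0,0],[-1,1,0,0],[2,-1,1,0],[0,-2,2,1]] U=[[2,2,1,1],[0,-1,3,0],[0,0,-1,3],[0,0,0,3]]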